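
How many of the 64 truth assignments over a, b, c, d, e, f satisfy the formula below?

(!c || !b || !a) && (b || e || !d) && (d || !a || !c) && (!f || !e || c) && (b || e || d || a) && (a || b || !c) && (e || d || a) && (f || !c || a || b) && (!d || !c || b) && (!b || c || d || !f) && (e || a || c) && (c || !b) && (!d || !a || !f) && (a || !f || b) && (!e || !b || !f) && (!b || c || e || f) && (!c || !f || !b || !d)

There are 2^6 = 64 truth assignments over (a, b, c, d, e, f).
Split on b. With b = true, the clauses containing b are satisfied and !b drops from the rest; 3 of the 2^5 = 32 assignments to the other variables satisfy what remains.
With b = false, by the same count on the reduced clause set, 6 assignments work.
Total: 3 + 6 = 9.

9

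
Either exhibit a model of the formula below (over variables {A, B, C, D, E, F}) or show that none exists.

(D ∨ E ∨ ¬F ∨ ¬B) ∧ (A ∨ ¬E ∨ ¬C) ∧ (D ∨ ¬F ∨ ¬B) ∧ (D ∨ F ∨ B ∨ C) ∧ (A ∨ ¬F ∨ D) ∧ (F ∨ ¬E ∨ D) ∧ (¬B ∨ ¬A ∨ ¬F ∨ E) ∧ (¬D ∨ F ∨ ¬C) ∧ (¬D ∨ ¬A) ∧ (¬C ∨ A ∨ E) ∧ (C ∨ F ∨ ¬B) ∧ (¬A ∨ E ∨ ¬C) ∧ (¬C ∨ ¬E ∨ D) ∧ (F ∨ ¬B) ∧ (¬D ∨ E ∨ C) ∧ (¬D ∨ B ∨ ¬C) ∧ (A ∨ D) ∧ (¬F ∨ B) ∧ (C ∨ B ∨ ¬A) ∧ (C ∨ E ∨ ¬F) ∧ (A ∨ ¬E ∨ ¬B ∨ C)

A ↦ False; B ↦ False; C ↦ False; D ↦ True; E ↦ True; F ↦ False

Branch on D: set D = True.
The clause (¬A) is unit, so A = False.
Branch on E: set E = True.
The clause (¬C) is unit, so C = False.
The clause (¬B) is unit, so B = False.
The clause (¬F) is unit, so F = False.
Every clause now holds.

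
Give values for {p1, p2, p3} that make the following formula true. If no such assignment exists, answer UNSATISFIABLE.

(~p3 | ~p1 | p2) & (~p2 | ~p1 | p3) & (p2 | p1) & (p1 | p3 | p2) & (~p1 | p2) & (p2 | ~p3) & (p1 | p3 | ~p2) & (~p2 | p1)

p1: 1; p2: 1; p3: 1

Branch on p2: set p2 = 1.
The clause (p1) is unit, so p1 = 1.
The clause (p3) is unit, so p3 = 1.
This assignment satisfies each clause.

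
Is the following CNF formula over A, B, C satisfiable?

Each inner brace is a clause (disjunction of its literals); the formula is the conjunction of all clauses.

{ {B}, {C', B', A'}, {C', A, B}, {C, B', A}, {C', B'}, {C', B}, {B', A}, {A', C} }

No, unsatisfiable

From the singleton clause (B), B = 1.
From the singleton clause (C'), C = 0.
From the singleton clause (A), A = 1.
Now (A') is unsatisfied and unit — conflict.
No assignment satisfies every clause.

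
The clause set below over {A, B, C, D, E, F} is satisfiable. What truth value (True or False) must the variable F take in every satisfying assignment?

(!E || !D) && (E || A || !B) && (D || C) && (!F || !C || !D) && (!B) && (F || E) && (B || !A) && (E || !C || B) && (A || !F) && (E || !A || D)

Suppose F = true.
(!B) alone gives B = false.
(!A) alone gives A = false.
That conflicts with the unit clause (A).
So every satisfying assignment has F = False.

False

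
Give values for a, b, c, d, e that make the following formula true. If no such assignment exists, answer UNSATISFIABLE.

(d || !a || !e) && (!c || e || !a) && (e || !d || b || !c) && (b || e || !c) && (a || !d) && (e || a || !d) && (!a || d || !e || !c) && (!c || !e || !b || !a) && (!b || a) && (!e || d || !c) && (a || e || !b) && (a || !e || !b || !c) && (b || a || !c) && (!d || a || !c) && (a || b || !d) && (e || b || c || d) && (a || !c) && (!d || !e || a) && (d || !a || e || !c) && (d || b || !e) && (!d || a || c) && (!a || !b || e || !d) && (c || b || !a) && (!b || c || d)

a: true, b: true, c: false, d: true, e: true

Try a = true.
Try d = true.
Try c = false.
Unit clause (b) forces b = true.
Unit clause (e) forces e = true.
Every clause now holds.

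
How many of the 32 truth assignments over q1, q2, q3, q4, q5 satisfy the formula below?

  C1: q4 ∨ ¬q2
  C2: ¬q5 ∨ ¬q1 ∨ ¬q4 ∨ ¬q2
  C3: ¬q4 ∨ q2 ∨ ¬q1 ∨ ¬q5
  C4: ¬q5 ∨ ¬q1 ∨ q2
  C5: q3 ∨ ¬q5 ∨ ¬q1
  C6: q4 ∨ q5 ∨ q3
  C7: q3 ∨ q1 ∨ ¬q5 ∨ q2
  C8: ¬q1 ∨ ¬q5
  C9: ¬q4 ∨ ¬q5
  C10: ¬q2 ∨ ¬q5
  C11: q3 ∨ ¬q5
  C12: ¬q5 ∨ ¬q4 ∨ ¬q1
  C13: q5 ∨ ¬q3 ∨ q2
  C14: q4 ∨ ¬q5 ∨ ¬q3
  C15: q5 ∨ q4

There are 2^5 = 32 truth assignments over (q1, q2, q3, q4, q5).
Split on q4. With q4 = True, the clauses containing q4 are satisfied and ¬q4 drops from the rest; 6 of the 2^4 = 16 assignments to the other variables satisfy what remains.
With q4 = False, by the same count on the reduced clause set, 0 assignments work.
(One model: q1=F, q2=F, q3=F, q4=T, q5=F.)
Total: 6 + 0 = 6.

6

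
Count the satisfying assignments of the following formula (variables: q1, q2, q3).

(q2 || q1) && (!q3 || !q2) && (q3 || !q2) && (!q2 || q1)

There are 2^3 = 8 truth assignments over (q1, q2, q3).
Split on q1. With q1 = true, the clauses containing q1 are satisfied and !q1 drops from the rest; 2 of the 2^2 = 4 assignments to the other variables satisfy what remains.
With q1 = false, by the same count on the reduced clause set, 0 assignments work.
(One model: q1=T, q2=F, q3=F.)
Total: 2 + 0 = 2.

2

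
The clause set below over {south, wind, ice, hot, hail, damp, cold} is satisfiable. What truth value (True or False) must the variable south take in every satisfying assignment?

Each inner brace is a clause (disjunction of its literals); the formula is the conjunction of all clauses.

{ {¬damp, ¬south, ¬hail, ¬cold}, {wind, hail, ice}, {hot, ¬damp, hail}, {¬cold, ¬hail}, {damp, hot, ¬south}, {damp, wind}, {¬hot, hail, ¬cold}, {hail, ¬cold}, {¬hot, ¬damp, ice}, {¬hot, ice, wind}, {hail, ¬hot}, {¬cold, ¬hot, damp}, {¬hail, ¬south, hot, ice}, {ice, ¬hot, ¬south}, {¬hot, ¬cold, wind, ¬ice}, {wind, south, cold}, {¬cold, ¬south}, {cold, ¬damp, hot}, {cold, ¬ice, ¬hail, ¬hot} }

False

Suppose south = True.
The clause (¬cold) is unit, so cold = False.
Case damp = True:
The clause (hot) is unit, so hot = True.
The clause (ice) is unit, so ice = True.
The clause (hail) is unit, so hail = True.
But (¬hail) is also a unit clause — contradiction.
Undo damp and try damp = False.
The clause (hot) is unit, so hot = True.
The clause (wind) is unit, so wind = True.
The clause (hail) is unit, so hail = True.
The clause (ice) is unit, so ice = True.
But (¬ice) is also a unit clause — contradiction.
Neither damp = True nor damp = False works.
So every satisfying assignment has south = False.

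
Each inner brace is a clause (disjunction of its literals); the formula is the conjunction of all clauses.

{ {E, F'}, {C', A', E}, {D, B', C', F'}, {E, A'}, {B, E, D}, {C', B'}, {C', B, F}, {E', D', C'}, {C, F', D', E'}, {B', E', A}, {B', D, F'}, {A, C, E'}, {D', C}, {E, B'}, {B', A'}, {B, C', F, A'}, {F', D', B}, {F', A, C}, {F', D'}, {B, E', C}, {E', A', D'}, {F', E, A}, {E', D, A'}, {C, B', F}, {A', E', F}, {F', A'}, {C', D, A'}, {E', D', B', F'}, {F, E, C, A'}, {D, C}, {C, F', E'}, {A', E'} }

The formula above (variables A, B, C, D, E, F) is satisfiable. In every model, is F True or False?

Suppose F = 0.
Try E = 1.
(A') alone gives A = 0.
(B') alone gives B = 0.
(C') alone gives C = 0.
But (C) is also a unit clause — contradiction.
Undo E and try E = 0.
(A') alone gives A = 0.
(B') alone gives B = 0.
(D) alone gives D = 1.
(C') alone gives C = 0.
But (C) is also a unit clause — contradiction.
Neither E = 1 nor E = 0 works.
So every satisfying assignment has F = True.

True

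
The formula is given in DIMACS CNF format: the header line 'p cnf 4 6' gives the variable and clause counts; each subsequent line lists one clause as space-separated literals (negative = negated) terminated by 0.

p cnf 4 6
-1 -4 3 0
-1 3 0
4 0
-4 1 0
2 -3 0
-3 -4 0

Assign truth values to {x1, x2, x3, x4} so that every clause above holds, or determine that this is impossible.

The clause (x4) is unit, so x4 = True.
The clause (x1) is unit, so x1 = True.
The clause (x3) is unit, so x3 = True.
That conflicts with the unit clause (¬x3).

UNSATISFIABLE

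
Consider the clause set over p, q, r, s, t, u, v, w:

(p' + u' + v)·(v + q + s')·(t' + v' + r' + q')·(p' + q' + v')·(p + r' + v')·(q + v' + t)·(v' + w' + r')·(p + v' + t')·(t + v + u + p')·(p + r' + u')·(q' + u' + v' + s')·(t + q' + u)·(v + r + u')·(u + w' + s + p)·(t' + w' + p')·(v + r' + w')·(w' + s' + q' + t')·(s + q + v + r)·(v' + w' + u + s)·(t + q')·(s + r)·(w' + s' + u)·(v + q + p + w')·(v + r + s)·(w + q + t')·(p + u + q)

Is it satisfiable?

Suppose t = 1.
Suppose p = 1.
The clause (w') is unit, so w = 0.
The clause (q) is unit, so q = 1.
The clause (v') is unit, so v = 0.
The clause (u') is unit, so u = 0.
Suppose s = 1.
All clauses hold; r can take either value.
A satisfying assignment: p: 1, q: 1, r: 0, s: 1, t: 1, u: 0, v: 0, w: 0.

Yes, satisfiable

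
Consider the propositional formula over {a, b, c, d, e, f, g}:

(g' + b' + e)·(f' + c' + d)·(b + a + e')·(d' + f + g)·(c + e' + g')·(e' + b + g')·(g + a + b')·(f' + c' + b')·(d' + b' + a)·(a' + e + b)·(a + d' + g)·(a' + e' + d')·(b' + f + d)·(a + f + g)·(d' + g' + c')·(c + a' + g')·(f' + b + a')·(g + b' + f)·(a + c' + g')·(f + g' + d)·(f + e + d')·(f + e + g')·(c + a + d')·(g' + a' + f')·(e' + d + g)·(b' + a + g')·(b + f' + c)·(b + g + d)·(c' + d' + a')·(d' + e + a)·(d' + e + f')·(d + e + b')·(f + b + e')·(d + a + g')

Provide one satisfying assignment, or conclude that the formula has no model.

UNSATISFIABLE

Suppose g = 0.
Suppose d = 0.
The clause (e') is unit, so e = 0.
The clause (b) is unit, so b = 1.
But (b') is also a unit clause — contradiction.
Backtrack on d: now try d = 1.
The clause (f) is unit, so f = 1.
The clause (a) is unit, so a = 1.
The clause (e') is unit, so e = 0.
But (e) is also a unit clause — contradiction.
Both values of d lead to a conflict.
Backtrack on g: now try g = 1.
Suppose b = 0.
The clause (e') is unit, so e = 0.
The clause (a') is unit, so a = 0.
The clause (c') is unit, so c = 0.
The clause (f) is unit, so f = 1.
But (f') is also a unit clause — contradiction.
Backtrack on b: now try b = 1.
The clause (e) is unit, so e = 1.
The clause (c) is unit, so c = 1.
The clause (f') is unit, so f = 0.
The clause (d) is unit, so d = 1.
But (d') is also a unit clause — contradiction.
Both values of b lead to a conflict.
Both values of g lead to a conflict.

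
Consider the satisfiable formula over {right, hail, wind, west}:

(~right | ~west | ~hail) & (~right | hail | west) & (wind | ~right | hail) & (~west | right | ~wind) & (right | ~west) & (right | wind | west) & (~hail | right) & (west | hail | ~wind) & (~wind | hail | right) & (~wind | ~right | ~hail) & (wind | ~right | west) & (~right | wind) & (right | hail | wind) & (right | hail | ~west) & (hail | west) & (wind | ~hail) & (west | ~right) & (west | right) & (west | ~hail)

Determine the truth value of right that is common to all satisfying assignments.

Suppose right = 0.
(~west) alone gives west = 0.
But (west) is also a unit clause — contradiction.
So every satisfying assignment has right = True.

True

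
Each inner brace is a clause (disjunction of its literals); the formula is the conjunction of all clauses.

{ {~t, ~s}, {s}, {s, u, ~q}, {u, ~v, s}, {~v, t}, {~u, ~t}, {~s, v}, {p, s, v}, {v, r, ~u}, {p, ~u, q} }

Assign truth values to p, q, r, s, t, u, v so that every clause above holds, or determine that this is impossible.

The clause (s) is unit, so s = 1.
The clause (~t) is unit, so t = 0.
The clause (~v) is unit, so v = 0.
But (v) is also a unit clause — contradiction.

UNSATISFIABLE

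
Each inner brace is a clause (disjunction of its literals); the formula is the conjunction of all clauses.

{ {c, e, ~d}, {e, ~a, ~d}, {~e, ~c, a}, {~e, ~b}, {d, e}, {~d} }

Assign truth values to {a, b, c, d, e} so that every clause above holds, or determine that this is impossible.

(~d) alone gives d = 0.
(e) alone gives e = 1.
(~b) alone gives b = 0.
Suppose c = 0.
All clauses hold; a can take either value.

a ↦ 0,  b ↦ 0,  c ↦ 0,  d ↦ 0,  e ↦ 1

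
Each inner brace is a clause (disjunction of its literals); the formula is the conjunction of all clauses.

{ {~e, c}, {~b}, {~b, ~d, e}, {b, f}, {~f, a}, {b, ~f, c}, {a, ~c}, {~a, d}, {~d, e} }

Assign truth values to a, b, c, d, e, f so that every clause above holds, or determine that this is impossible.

a: 1, b: 0, c: 1, d: 1, e: 1, f: 1

(~b) alone gives b = 0.
(f) alone gives f = 1.
(a) alone gives a = 1.
(c) alone gives c = 1.
(d) alone gives d = 1.
(e) alone gives e = 1.
Every clause now holds.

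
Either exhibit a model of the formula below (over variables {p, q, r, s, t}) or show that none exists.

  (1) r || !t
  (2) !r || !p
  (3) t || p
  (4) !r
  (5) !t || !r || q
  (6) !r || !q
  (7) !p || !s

p=true,  q=false,  r=false,  s=false,  t=false

The clause (!r) is unit, so r = false.
The clause (!t) is unit, so t = false.
The clause (p) is unit, so p = true.
The clause (!s) is unit, so s = false.
Every clause is now satisfied; q is unconstrained.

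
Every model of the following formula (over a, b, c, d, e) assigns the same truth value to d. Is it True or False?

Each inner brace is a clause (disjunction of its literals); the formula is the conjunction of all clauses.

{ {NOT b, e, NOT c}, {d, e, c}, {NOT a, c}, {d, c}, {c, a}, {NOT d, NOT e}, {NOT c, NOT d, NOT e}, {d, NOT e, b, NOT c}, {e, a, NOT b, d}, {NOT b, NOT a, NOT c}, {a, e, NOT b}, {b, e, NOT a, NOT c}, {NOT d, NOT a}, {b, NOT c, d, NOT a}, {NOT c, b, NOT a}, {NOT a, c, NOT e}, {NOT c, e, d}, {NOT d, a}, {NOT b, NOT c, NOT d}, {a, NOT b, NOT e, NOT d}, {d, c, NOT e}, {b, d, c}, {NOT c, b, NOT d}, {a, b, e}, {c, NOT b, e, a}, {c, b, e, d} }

Suppose d = true.
The clause (NOT e) is unit, so e = false.
The clause (NOT a) is unit, so a = false.
That conflicts with the unit clause (a).
So every satisfying assignment has d = False.

False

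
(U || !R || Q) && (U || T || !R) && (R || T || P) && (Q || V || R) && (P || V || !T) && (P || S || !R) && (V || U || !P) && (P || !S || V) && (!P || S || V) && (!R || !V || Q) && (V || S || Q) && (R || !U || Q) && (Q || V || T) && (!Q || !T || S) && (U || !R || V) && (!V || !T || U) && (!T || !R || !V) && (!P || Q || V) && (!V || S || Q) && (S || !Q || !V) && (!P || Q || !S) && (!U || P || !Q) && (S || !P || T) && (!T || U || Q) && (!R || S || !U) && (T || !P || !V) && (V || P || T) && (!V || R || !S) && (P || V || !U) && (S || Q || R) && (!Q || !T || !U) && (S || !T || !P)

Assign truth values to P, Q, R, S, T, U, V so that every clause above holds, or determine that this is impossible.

Case U = true:
Case R = true:
(S) alone gives S = true.
Case P = true:
(Q) alone gives Q = true.
(!T) alone gives T = false.
(!V) alone gives V = false.
Every clause now holds.

P=true, Q=true, R=true, S=true, T=false, U=true, V=false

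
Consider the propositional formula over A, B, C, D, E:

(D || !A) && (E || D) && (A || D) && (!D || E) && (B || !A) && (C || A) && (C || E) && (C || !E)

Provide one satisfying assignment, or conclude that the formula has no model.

A: false; B: true; C: true; D: true; E: true

Case D = true:
From the singleton clause (E), E = true.
From the singleton clause (C), C = true.
Case B = true:
All clauses hold; A can take either value.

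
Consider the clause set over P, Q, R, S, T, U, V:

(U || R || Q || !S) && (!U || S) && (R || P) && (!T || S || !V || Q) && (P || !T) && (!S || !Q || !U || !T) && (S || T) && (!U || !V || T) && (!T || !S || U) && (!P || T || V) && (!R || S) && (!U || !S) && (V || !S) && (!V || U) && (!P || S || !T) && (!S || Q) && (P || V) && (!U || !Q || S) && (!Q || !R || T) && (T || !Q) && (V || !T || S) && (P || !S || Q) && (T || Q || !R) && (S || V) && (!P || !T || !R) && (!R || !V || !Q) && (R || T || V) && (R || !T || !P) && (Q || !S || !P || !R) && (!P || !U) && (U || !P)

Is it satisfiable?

Case U = false:
From the singleton clause (!V), V = false.
From the singleton clause (!S), S = false.
That conflicts with the unit clause (S).
So U must be the other value — set U = true.
From the singleton clause (S), S = true.
That conflicts with the unit clause (!S).
Both values of U lead to a conflict.
No assignment satisfies every clause.

No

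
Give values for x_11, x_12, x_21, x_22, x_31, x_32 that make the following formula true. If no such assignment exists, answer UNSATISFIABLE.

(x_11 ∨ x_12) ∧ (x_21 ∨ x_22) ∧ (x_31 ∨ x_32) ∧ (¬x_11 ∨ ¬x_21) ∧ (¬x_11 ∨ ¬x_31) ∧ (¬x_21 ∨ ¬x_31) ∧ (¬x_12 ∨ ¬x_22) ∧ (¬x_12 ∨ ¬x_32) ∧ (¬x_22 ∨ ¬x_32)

UNSATISFIABLE

Branch on x_11: set x_11 = True.
Unit clause (¬x_21) forces x_21 = False.
Unit clause (x_22) forces x_22 = True.
Unit clause (¬x_31) forces x_31 = False.
Unit clause (x_32) forces x_32 = True.
That conflicts with the unit clause (¬x_32).
Backtrack on x_11: now try x_11 = False.
Unit clause (x_12) forces x_12 = True.
Unit clause (¬x_22) forces x_22 = False.
Unit clause (x_21) forces x_21 = True.
Unit clause (¬x_31) forces x_31 = False.
Unit clause (x_32) forces x_32 = True.
That conflicts with the unit clause (¬x_32).
Both values of x_11 lead to a conflict.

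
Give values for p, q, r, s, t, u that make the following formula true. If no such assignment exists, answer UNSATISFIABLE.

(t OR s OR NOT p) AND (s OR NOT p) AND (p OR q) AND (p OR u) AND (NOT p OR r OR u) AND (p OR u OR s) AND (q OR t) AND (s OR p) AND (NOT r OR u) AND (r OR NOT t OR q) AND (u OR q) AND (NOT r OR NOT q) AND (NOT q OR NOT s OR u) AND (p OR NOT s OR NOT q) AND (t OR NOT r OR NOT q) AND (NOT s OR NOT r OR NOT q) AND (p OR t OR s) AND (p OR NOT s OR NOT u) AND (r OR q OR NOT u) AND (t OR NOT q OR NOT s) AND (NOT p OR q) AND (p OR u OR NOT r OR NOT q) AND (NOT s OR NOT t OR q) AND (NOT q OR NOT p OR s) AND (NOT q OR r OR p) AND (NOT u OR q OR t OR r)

Suppose s = true.
Suppose p = true.
From the singleton clause (q), q = true.
From the singleton clause (NOT r), r = false.
From the singleton clause (u), u = true.
From the singleton clause (t), t = true.
Every clause now holds.

p=true, q=true, r=false, s=true, t=true, u=true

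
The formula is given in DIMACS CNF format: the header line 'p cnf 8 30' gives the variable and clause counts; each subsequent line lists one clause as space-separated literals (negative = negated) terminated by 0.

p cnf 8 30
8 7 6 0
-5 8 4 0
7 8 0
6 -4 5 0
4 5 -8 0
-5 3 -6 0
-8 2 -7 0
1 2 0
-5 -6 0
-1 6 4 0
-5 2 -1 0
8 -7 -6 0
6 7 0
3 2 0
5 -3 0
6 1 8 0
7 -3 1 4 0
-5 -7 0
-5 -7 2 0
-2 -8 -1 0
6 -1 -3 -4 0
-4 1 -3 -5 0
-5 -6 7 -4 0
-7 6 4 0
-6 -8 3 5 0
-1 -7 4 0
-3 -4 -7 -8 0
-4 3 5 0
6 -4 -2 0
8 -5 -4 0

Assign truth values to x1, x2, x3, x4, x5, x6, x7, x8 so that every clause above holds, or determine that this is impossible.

Try x7 = True.
(¬x5) alone gives x5 = False.
(¬x3) alone gives x3 = False.
(x2) alone gives x2 = True.
(¬x4) alone gives x4 = False.
(¬x8) alone gives x8 = False.
(¬x6) alone gives x6 = False.
Now (x6) is unsatisfied and unit — conflict.
That branch fails; take x7 = False instead.
(x8) alone gives x8 = True.
(x6) alone gives x6 = True.
(¬x5) alone gives x5 = False.
(x4) alone gives x4 = True.
(¬x3) alone gives x3 = False.
Now (x3) is unsatisfied and unit — conflict.
Either choice for x7 ends in contradiction.

UNSATISFIABLE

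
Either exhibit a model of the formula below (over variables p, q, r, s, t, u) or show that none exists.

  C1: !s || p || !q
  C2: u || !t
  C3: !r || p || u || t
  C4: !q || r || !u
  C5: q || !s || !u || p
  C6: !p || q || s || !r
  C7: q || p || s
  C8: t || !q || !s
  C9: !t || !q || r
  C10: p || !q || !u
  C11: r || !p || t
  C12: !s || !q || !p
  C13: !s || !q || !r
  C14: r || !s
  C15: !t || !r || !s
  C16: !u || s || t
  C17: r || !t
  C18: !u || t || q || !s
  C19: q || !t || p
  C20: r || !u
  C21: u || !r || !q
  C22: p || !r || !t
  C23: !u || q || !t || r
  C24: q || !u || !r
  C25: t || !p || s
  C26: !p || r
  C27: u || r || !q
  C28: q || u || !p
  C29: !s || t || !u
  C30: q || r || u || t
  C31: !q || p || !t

p: true; q: true; r: true; s: false; t: true; u: true

Case u = true:
(r) alone gives r = true.
(q) alone gives q = true.
(p) alone gives p = true.
(!s) alone gives s = false.
(t) alone gives t = true.
Every clause now holds.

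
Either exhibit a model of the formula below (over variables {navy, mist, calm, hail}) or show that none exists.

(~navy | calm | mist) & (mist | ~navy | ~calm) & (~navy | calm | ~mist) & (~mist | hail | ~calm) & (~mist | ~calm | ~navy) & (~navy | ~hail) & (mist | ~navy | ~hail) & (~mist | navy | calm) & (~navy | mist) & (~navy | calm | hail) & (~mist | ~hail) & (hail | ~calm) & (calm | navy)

navy=0; mist=0; calm=1; hail=1

Suppose navy = 0.
(calm) alone gives calm = 1.
(hail) alone gives hail = 1.
(~mist) alone gives mist = 0.
All clauses are satisfied.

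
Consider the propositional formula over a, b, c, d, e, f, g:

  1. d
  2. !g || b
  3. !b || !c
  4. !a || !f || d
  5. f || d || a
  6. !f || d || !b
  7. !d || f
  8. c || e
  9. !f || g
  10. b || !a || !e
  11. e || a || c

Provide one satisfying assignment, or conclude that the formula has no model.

(d) alone gives d = true.
(f) alone gives f = true.
(g) alone gives g = true.
(b) alone gives b = true.
(!c) alone gives c = false.
(e) alone gives e = true.
Every clause is now satisfied; a is unconstrained.

a: false,  b: true,  c: false,  d: true,  e: true,  f: true,  g: true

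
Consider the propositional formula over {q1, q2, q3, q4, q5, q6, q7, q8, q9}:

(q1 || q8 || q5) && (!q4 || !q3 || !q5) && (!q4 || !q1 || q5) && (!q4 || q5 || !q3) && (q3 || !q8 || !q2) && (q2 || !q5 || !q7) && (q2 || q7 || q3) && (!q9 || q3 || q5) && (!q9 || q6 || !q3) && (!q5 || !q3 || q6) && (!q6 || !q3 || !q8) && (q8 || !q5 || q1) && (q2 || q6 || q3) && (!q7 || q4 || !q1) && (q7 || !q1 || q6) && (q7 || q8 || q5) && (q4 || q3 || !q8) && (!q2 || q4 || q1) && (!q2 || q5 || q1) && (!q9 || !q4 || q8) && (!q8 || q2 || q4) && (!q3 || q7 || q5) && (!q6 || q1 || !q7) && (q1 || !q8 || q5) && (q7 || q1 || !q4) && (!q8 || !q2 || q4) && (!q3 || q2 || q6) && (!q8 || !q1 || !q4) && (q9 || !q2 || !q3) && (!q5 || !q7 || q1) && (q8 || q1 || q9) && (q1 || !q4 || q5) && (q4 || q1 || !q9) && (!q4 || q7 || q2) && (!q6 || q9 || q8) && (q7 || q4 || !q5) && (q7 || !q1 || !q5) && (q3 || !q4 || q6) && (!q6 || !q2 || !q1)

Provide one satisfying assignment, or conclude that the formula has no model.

Branch on q1: set q1 = true.
Branch on q4: set q4 = false.
The clause (!q7) is unit, so q7 = false.
The clause (q6) is unit, so q6 = true.
The clause (!q5) is unit, so q5 = false.
The clause (q8) is unit, so q8 = true.
The clause (!q3) is unit, so q3 = false.
That conflicts with the unit clause (q3).
So q4 must be the other value — set q4 = true.
The clause (q5) is unit, so q5 = true.
The clause (!q3) is unit, so q3 = false.
The clause (!q8) is unit, so q8 = false.
The clause (!q9) is unit, so q9 = false.
The clause (!q6) is unit, so q6 = false.
That conflicts with the unit clause (q6).
Both values of q4 lead to a conflict.
So q1 must be the other value — set q1 = false.
Branch on q8: set q8 = true.
The clause (q5) is unit, so q5 = true.
The clause (!q7) is unit, so q7 = false.
The clause (!q4) is unit, so q4 = false.
That conflicts with the unit clause (q4).
So q8 must be the other value — set q8 = false.
The clause (q5) is unit, so q5 = true.
That conflicts with the unit clause (!q5).
Both values of q8 lead to a conflict.
Both values of q1 lead to a conflict.

UNSATISFIABLE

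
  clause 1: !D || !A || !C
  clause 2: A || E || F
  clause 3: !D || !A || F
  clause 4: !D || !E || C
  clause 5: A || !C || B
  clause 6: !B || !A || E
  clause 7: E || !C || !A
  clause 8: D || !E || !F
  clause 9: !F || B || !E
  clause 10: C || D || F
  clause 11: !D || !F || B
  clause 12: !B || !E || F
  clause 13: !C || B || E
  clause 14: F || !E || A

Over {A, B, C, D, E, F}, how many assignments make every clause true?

There are 2^6 = 64 truth assignments over (A, B, C, D, E, F).
Split on F. With F = true, the clauses containing F are satisfied and !F drops from the rest; 7 of the 2^5 = 32 assignments to the other variables satisfy what remains.
With F = false, by the same count on the reduced clause set, 1 assignment works.
(One model: A=F, B=F, C=F, D=F, E=F, F=T.)
Total: 7 + 1 = 8.

8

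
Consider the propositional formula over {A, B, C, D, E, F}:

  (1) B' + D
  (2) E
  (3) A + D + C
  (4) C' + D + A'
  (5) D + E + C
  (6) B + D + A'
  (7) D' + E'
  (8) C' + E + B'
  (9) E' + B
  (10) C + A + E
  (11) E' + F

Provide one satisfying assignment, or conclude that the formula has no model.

UNSATISFIABLE

Unit clause (E) forces E = 1.
Unit clause (D') forces D = 0.
Unit clause (B') forces B = 0.
That conflicts with the unit clause (B).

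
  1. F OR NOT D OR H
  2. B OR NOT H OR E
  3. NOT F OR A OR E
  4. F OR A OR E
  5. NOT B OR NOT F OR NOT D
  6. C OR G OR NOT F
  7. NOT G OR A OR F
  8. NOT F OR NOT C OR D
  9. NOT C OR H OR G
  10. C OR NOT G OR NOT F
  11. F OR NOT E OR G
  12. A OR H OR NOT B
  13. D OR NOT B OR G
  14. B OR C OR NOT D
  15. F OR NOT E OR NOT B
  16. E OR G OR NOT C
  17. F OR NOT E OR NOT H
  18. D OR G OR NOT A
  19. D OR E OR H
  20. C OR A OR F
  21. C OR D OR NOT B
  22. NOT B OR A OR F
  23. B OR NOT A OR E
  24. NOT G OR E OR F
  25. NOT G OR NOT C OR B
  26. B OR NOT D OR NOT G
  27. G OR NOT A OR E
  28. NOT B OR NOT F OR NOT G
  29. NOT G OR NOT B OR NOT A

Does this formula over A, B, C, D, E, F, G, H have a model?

Satisfiable

Suppose F = false.
Suppose D = false.
Suppose A = true.
Unit clause (G) forces G = true.
Unit clause (E) forces E = true.
Unit clause (NOT B) forces B = false.
Unit clause (NOT H) forces H = false.
Unit clause (NOT C) forces C = false.
This assignment satisfies each clause.
A satisfying assignment: A ↦ true, B ↦ false, C ↦ false, D ↦ false, E ↦ true, F ↦ false, G ↦ true, H ↦ false.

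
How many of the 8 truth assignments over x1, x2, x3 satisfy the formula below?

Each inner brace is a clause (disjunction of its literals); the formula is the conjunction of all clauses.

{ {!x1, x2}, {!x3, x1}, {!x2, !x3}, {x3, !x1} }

There are 2^3 = 8 truth assignments over (x1, x2, x3).
Split on x1. With x1 = true, the clauses containing x1 are satisfied and !x1 drops from the rest; 0 of the 2^2 = 4 assignments to the other variables satisfy what remains.
With x1 = false, by the same count on the reduced clause set, 2 assignments work.
(One model: x1=F, x2=F, x3=F.)
Total: 0 + 2 = 2.

2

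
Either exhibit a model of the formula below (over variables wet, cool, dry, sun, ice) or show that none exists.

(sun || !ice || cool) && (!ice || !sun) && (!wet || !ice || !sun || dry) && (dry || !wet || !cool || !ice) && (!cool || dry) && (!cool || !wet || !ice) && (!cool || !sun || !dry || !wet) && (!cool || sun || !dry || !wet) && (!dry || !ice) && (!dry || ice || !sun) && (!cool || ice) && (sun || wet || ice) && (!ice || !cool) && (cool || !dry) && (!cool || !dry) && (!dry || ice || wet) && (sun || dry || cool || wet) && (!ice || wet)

Branch on ice: set ice = false.
The clause (!cool) is unit, so cool = false.
The clause (!dry) is unit, so dry = false.
Branch on sun: set sun = true.
Every clause is now satisfied; wet is unconstrained.

wet: false,  cool: false,  dry: false,  sun: true,  ice: false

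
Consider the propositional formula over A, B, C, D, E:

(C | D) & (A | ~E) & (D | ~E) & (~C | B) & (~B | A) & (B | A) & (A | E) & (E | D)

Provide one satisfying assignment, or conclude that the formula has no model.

A=1; B=1; C=1; D=1; E=1

Case C = 1:
The clause (B) is unit, so B = 1.
The clause (A) is unit, so A = 1.
Case D = 1:
Every clause is now satisfied; E is unconstrained.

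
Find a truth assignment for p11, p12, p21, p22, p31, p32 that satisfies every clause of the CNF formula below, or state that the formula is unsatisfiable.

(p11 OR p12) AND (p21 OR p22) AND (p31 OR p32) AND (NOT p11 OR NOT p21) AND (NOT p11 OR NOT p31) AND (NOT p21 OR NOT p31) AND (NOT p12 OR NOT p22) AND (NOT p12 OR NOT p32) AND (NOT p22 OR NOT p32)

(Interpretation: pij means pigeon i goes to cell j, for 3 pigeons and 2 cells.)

Suppose p11 = true.
From the singleton clause (NOT p21), p21 = false.
From the singleton clause (p22), p22 = true.
From the singleton clause (NOT p31), p31 = false.
From the singleton clause (p32), p32 = true.
That conflicts with the unit clause (NOT p32).
Backtrack on p11: now try p11 = false.
From the singleton clause (p12), p12 = true.
From the singleton clause (NOT p22), p22 = false.
From the singleton clause (p21), p21 = true.
From the singleton clause (NOT p31), p31 = false.
From the singleton clause (p32), p32 = true.
That conflicts with the unit clause (NOT p32).
Both values of p11 lead to a conflict.

UNSATISFIABLE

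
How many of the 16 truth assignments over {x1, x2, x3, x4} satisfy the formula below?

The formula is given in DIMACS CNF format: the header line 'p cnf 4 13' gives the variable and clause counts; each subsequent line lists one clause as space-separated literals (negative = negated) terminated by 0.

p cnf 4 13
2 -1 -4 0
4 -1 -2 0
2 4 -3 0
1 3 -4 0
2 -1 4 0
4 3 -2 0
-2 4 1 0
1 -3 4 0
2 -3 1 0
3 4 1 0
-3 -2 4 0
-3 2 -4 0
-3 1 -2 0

2

There are 2^4 = 16 truth assignments over (x1, x2, x3, x4).
Check each against the 13 clauses (columns in the order x1, x2, x3, x4):
  F F F F  ✗ fails (x3 ∨ x4 ∨ x1)
  F F F T  ✗ fails (x1 ∨ x3 ∨ ¬x4)
  F F T F  ✗ fails (x2 ∨ x4 ∨ ¬x3)
  F F T T  ✗ fails (x2 ∨ ¬x3 ∨ x1)
  F T F F  ✗ fails (x4 ∨ x3 ∨ ¬x2)
  F T F T  ✗ fails (x1 ∨ x3 ∨ ¬x4)
  F T T F  ✗ fails (¬x2 ∨ x4 ∨ x1)
  F T T T  ✗ fails (¬x3 ∨ x1 ∨ ¬x2)
  T F F F  ✗ fails (x2 ∨ ¬x1 ∨ x4)
  T F F T  ✗ fails (x2 ∨ ¬x1 ∨ ¬x4)
  T F T F  ✗ fails (x2 ∨ x4 ∨ ¬x3)
  T F T T  ✗ fails (x2 ∨ ¬x1 ∨ ¬x4)
  T T F F  ✗ fails (x4 ∨ ¬x1 ∨ ¬x2)
  T T F T  ✓ satisfies all
  T T T F  ✗ fails (x4 ∨ ¬x1 ∨ ¬x2)
  T T T T  ✓ satisfies all
2 of the 16 rows are models.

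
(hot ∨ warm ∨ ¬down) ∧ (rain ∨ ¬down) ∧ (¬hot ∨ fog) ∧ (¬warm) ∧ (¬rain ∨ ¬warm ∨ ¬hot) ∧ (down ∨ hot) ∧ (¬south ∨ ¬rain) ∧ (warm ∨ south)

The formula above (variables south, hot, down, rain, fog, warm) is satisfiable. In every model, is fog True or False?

True

Suppose fog = False.
Unit clause (¬hot) forces hot = False.
Unit clause (¬warm) forces warm = False.
Unit clause (¬down) forces down = False.
But (down) is also a unit clause — contradiction.
So every satisfying assignment has fog = True.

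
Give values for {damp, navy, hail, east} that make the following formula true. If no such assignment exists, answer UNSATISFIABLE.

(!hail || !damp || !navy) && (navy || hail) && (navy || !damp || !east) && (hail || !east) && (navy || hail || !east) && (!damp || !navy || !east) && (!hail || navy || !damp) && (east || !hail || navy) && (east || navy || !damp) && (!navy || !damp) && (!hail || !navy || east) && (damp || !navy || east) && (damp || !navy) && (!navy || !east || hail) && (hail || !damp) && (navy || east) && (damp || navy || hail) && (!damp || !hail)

Suppose navy = false.
Unit clause (hail) forces hail = true.
Unit clause (!damp) forces damp = false.
Unit clause (east) forces east = true.
This assignment satisfies each clause.

damp ↦ false; navy ↦ false; hail ↦ true; east ↦ true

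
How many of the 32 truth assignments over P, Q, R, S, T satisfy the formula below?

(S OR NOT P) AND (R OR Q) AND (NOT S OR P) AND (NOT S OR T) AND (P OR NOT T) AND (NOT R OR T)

There are 2^5 = 32 truth assignments over (P, Q, R, S, T).
Split on R. With R = true, the clauses containing R are satisfied and NOT R drops from the rest; 2 of the 2^4 = 16 assignments to the other variables satisfy what remains.
With R = false, by the same count on the reduced clause set, 2 assignments work.
Total: 2 + 2 = 4.

4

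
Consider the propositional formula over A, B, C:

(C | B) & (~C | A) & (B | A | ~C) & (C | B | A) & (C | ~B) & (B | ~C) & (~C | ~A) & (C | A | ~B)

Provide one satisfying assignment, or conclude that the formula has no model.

UNSATISFIABLE

Suppose C = 1.
The clause (A) is unit, so A = 1.
That conflicts with the unit clause (~A).
Backtrack on C: now try C = 0.
The clause (B) is unit, so B = 1.
That conflicts with the unit clause (~B).
Either choice for C ends in contradiction.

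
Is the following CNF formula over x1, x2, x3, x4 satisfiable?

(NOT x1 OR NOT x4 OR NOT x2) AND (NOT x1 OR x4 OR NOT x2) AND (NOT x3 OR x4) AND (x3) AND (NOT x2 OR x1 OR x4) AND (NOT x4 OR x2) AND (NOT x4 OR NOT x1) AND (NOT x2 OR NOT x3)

(x3) alone gives x3 = true.
(x4) alone gives x4 = true.
(x2) alone gives x2 = true.
That conflicts with the unit clause (NOT x2).
No assignment satisfies every clause.

No, unsatisfiable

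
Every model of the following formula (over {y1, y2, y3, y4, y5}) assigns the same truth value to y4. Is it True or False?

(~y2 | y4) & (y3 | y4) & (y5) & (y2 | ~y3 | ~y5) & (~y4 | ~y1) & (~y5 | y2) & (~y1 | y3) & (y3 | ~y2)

Suppose y4 = 0.
The clause (~y2) is unit, so y2 = 0.
The clause (y3) is unit, so y3 = 1.
The clause (y5) is unit, so y5 = 1.
That conflicts with the unit clause (~y5).
So every satisfying assignment has y4 = True.

True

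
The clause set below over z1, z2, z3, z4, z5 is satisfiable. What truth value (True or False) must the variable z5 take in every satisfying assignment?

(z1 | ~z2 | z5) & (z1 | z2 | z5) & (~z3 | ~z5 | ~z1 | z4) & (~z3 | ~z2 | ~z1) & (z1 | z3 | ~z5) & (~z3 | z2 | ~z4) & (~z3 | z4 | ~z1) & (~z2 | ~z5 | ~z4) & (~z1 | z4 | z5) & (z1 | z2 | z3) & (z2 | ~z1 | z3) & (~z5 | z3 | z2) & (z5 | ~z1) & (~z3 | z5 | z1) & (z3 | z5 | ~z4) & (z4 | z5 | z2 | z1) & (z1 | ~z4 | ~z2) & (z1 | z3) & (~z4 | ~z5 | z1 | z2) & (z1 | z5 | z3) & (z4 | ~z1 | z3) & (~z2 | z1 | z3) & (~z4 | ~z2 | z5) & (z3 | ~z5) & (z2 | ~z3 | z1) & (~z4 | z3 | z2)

Suppose z5 = 0.
From the singleton clause (~z1), z1 = 0.
From the singleton clause (~z2), z2 = 0.
That conflicts with the unit clause (z2).
So every satisfying assignment has z5 = True.

True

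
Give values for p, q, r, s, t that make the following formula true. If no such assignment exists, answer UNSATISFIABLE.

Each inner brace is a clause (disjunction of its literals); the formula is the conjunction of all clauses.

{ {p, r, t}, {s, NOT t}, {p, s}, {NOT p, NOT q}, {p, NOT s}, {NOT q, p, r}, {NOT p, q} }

UNSATISFIABLE

Case s = true:
(p) alone gives p = true.
(NOT q) alone gives q = false.
That conflicts with the unit clause (q).
Undo s and try s = false.
(NOT t) alone gives t = false.
(p) alone gives p = true.
(NOT q) alone gives q = false.
That conflicts with the unit clause (q).
Either choice for s ends in contradiction.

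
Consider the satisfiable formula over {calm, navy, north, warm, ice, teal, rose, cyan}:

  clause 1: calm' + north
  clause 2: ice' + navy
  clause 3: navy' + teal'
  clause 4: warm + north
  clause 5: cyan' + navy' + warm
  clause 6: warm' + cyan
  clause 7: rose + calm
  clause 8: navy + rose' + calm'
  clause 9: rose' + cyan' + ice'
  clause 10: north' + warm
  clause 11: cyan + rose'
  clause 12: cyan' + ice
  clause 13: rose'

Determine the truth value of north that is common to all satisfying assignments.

True

Suppose north = 0.
The clause (calm') is unit, so calm = 0.
The clause (warm) is unit, so warm = 1.
The clause (cyan) is unit, so cyan = 1.
The clause (rose) is unit, so rose = 1.
But (rose') is also a unit clause — contradiction.
So every satisfying assignment has north = True.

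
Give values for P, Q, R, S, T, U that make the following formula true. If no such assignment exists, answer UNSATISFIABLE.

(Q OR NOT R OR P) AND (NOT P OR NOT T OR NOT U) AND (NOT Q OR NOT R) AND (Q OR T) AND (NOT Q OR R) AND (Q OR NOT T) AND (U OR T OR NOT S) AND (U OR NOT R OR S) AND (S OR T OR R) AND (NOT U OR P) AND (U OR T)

Try Q = false.
The clause (T) is unit, so T = true.
But (NOT T) is also a unit clause — contradiction.
So Q must be the other value — set Q = true.
The clause (NOT R) is unit, so R = false.
But (R) is also a unit clause — contradiction.
Either choice for Q ends in contradiction.

UNSATISFIABLE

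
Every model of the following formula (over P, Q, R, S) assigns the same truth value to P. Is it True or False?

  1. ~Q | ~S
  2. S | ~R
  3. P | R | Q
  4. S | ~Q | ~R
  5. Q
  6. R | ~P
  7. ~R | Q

Suppose P = 1.
(Q) alone gives Q = 1.
(~S) alone gives S = 0.
(~R) alone gives R = 0.
But (R) is also a unit clause — contradiction.
So every satisfying assignment has P = False.

False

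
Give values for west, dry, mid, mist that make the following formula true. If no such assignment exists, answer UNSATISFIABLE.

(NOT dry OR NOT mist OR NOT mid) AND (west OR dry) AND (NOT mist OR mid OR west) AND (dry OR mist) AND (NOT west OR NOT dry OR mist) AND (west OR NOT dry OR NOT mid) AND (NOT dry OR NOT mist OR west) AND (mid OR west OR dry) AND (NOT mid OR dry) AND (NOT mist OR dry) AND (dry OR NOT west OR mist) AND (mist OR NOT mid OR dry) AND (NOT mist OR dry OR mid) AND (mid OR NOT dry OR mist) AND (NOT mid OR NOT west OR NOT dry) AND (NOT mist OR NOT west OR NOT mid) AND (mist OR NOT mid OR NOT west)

Branch on west: set west = true.
Branch on dry: set dry = true.
(mist) alone gives mist = true.
(NOT mid) alone gives mid = false.
Every clause now holds.

west: true, dry: true, mid: false, mist: true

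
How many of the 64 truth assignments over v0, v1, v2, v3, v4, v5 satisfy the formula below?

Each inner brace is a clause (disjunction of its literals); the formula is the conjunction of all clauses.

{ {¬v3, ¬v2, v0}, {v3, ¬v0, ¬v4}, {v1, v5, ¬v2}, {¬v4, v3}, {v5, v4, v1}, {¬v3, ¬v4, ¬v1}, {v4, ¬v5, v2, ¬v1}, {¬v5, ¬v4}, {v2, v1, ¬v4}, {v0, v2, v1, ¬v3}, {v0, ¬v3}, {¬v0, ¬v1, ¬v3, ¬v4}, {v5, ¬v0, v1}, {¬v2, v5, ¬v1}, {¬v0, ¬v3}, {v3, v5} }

There are 2^6 = 64 truth assignments over (v0, v1, v2, v3, v4, v5).
Split on v4. With v4 = True, the clauses containing v4 are satisfied and ¬v4 drops from the rest; 0 of the 2^5 = 32 assignments to the other variables satisfy what remains.
With v4 = False, by the same count on the reduced clause set, 6 assignments work.
(One model: v0=F, v1=F, v2=F, v3=F, v4=F, v5=T.)
Total: 0 + 6 = 6.

6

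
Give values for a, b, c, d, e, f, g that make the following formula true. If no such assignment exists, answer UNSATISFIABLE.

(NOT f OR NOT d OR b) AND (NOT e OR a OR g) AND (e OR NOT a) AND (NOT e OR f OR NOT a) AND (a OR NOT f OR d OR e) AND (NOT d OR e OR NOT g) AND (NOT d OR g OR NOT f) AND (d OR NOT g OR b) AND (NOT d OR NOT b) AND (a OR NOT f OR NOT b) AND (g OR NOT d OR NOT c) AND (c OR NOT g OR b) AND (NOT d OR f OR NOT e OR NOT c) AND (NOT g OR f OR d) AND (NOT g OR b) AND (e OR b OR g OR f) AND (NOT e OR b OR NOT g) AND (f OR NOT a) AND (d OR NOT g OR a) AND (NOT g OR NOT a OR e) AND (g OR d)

a=true,  b=true,  c=true,  d=false,  e=true,  f=true,  g=true

Case e = true:
Case a = true:
(f) alone gives f = true.
Case d = false:
(g) alone gives g = true.
(b) alone gives b = true.
All clauses hold; c can take either value.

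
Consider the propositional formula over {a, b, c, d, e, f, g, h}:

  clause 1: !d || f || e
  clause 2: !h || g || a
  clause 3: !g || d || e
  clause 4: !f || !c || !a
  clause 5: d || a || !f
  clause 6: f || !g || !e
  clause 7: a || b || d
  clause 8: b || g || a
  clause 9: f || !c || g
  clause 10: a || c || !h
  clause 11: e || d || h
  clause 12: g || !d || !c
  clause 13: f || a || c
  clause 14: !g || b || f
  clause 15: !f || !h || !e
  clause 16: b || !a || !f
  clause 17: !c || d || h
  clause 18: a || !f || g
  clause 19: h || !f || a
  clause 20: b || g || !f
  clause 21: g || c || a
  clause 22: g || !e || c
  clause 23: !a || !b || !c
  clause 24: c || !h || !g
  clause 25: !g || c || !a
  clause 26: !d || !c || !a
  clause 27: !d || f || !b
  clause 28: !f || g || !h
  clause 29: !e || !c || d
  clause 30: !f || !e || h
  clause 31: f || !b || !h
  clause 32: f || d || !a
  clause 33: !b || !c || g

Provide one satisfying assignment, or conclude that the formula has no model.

a: false; b: true; c: true; d: true; e: false; f: true; g: true; h: true

Branch on d: set d = true.
Branch on f: set f = true.
Branch on c: set c = true.
From the singleton clause (!a), a = false.
From the singleton clause (g), g = true.
From the singleton clause (h), h = true.
From the singleton clause (!e), e = false.
All clauses hold; b can take either value.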